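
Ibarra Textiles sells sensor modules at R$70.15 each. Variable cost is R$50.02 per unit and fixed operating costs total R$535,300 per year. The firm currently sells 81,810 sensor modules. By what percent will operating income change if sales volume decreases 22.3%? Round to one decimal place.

-33.0%

At 81,810 units, contribution = 81,810 × R$20.13 = R$1,646,835.30.
Operating income = contribution − fixed costs = R$1,646,835.30 − R$535,300 = R$1,111,535.30.
So DOL = total CM / EBIT = R$1,646,835.30 / R$1,111,535.30 = 1.4816.
So EBIT moves 1.4816 × (-22.3%) = -33.0%.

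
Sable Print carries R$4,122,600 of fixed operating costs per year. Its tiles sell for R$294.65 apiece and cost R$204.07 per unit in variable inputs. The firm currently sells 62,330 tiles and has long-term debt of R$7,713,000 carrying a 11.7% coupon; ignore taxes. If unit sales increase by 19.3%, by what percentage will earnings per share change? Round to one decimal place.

Total contribution margin = 62,330 × R$90.58 = R$5,645,851.40.
EBIT = R$5,645,851.40 − R$4,122,600 = R$1,523,251.40.
After interest of R$902,421.00, pre-tax earnings = R$620,830.40.
DCL = total CM / (EBIT − I) = R$5,645,851.40 / R$620,830.40 = 9.0940.
EPS therefore changes by 9.0940 × (+19.3%) = +175.5%.

+175.5%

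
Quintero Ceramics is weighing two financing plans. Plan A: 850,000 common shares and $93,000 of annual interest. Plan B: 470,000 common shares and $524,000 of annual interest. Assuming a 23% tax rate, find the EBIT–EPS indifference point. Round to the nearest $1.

Set EPS_A = EPS_B: (EBIT − $93,000)(1 − 0.23) ÷ 850,000 = (EBIT − $524,000)(1 − 0.23) ÷ 470,000.
Cancelling (1 − t) and cross-multiplying: 470,000·(EBIT − 93,000) = 850,000·(EBIT − 524,000).
Solving, EBIT = (524,000·850,000 − 93,000·470,000) / (850,000 − 470,000) = 401,690,000,000 / 380,000 = 1,057,078.95.

$1,057,079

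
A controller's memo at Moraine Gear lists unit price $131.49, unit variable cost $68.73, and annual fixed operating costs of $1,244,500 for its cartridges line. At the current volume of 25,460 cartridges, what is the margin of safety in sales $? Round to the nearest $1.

Contribution margin per unit = $131.49 − $68.73 = $62.76. Break-even units = $1,244,500 ÷ $62.76 = 19,829.51; break-even revenue = 19,829.51 × $131.49 = $2,607,382.17.
Actual sales revenue = 25,460 × $131.49 = $3,347,735.40.
Margin of safety = $3,347,735.40 − $2,607,382.17 = $740,353.

$740,353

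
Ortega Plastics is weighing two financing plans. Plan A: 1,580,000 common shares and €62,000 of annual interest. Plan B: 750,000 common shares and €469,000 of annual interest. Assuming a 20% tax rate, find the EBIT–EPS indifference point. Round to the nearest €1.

€836,771

Set EPS_A = EPS_B: (EBIT − €62,000)(1 − 0.20) ÷ 1,580,000 = (EBIT − €469,000)(1 − 0.20) ÷ 750,000.
Cancelling (1 − t) and cross-multiplying: 750,000·(EBIT − 62,000) = 1,580,000·(EBIT − 469,000).
Solving, EBIT = (469,000·1,580,000 − 62,000·750,000) / (1,580,000 − 750,000) = 694,520,000,000 / 830,000 = 836,771.08.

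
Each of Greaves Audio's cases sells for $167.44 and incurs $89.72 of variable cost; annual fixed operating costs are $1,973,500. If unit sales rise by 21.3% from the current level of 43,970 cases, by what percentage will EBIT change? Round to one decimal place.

Contribution at this volume is 43,970 × $77.72 = $3,417,348.40.
Operating income = contribution − fixed costs = $3,417,348.40 − $1,973,500 = $1,443,848.40.
DOL = contribution ÷ EBIT = $3,417,348.40 ÷ $1,443,848.40 = 2.3668.
%ΔEBIT = DOL × %ΔSales = 2.3668 × +21.3% = +50.4%.

+50.4%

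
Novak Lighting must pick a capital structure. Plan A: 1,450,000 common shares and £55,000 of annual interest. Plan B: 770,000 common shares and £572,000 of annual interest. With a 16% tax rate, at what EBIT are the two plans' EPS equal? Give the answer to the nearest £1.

£1,157,426

Set EPS_A = EPS_B: (EBIT − £55,000)(1 − 0.16) ÷ 1,450,000 = (EBIT − £572,000)(1 − 0.16) ÷ 770,000.
Cancelling (1 − t) and cross-multiplying: 770,000·(EBIT − 55,000) = 1,450,000·(EBIT − 572,000).
Solving, EBIT = (572,000·1,450,000 − 55,000·770,000) / (1,450,000 − 770,000) = 787,050,000,000 / 680,000 = 1,157,426.47.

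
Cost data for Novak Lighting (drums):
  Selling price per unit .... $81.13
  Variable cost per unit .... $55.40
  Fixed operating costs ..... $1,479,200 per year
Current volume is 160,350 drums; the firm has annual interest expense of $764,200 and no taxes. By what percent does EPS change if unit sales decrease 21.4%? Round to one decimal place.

Contribution at this volume is 160,350 × $25.73 = $4,125,805.50.
Subtracting fixed costs: EBIT = $4,125,805.50 − $1,479,200 = $2,646,605.50.
After interest of $764,200.00, pre-tax earnings = $1,882,405.50.
Degree of combined leverage = contribution ÷ (EBIT − I) = $4,125,805.50 ÷ $1,882,405.50 = 2.1918.
%ΔEPS = DCL × %ΔSales = 2.1918 × -21.4% = -46.9%.

-46.9%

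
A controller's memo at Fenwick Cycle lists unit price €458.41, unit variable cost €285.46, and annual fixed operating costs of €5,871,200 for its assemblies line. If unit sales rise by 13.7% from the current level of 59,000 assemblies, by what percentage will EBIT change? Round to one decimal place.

+32.3%

Contribution at this volume is 59,000 × €172.95 = €10,204,050.00.
EBIT = €10,204,050.00 − €5,871,200 = €4,332,850.00.
So DOL = total CM / EBIT = €10,204,050.00 / €4,332,850.00 = 2.3550.
So EBIT moves 2.3550 × (+13.7%) = +32.3%.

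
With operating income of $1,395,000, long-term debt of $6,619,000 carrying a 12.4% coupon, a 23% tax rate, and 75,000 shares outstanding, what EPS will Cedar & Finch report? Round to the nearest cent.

$5.90

Interest = $820,756.00, so EBT = $1,395,000 − $820,756.00 = $574,244.00.
After tax at 23%: net income = $574,244.00 × 0.77 = $442,167.88.
EPS = $442,167.88 ÷ 75,000 = $5.90.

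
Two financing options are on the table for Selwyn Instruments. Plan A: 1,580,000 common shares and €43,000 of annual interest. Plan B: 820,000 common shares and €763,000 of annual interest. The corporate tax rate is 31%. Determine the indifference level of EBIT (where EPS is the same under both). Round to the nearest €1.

At indifference, (EBIT − 43,000)(1 − t)/1,580,000 = (EBIT − 763,000)(1 − t)/820,000.
Cancelling (1 − t) and cross-multiplying: 820,000·(EBIT − 43,000) = 1,580,000·(EBIT − 763,000).
Solving, EBIT = (763,000·1,580,000 − 43,000·820,000) / (1,580,000 − 820,000) = 1,170,280,000,000 / 760,000 = 1,539,842.11.

€1,539,842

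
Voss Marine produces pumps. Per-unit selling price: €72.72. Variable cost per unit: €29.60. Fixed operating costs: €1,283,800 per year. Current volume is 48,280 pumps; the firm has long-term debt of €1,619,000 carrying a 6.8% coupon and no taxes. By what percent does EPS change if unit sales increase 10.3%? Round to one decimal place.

Total contribution margin = 48,280 × €43.12 = €2,081,833.60.
Operating income = contribution − fixed costs = €2,081,833.60 − €1,283,800 = €798,033.60.
Interest = €110,092.00, so EBIT − I = €687,941.60.
DCL = total CM / (EBIT − I) = €2,081,833.60 / €687,941.60 = 3.0262.
EPS therefore changes by 3.0262 × (+10.3%) = +31.2%.

+31.2%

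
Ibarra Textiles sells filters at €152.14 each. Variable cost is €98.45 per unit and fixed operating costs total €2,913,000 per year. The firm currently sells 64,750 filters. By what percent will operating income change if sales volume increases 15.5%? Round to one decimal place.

Total contribution margin = 64,750 × €53.69 = €3,476,427.50.
Operating income = contribution − fixed costs = €3,476,427.50 − €2,913,000 = €563,427.50.
Degree of operating leverage = €3,476,427.50 / €563,427.50 = 6.1701.
Operating income changes by 6.1701 × +15.5% = +95.6%.

+95.6%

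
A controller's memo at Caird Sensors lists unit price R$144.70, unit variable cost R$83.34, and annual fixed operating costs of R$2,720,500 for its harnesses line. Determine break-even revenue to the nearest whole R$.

R$6,415,521

CM per unit = R$144.70 − R$83.34 = R$61.36; CM ratio = R$61.36 / R$144.70 = 0.4240.
Break-even sales = FC ÷ CM ratio = R$2,720,500 × R$144.70 / R$61.36 = R$6,415,521.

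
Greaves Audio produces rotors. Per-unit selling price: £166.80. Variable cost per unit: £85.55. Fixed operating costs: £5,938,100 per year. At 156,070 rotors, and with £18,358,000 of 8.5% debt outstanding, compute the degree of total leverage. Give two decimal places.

Contribution at this volume is 156,070 × £81.25 = £12,680,687.50.
EBIT = £12,680,687.50 − £5,938,100 = £6,742,587.50. Interest = £1,560,430.00, so EBIT − I = £5,182,157.50.
DCL = contribution ÷ (EBIT − I) = £12,680,687.50 ÷ £5,182,157.50 = 2.4470.

2.45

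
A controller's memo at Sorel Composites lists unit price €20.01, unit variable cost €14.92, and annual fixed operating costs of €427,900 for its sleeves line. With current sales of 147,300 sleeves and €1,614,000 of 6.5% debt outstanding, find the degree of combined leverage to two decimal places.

At 147,300 units, contribution = 147,300 × €5.09 = €749,757.00.
Subtracting fixed costs: EBIT = €749,757.00 − €427,900 = €321,857.00. Interest = €104,910.00, so EBIT − I = €216,947.00.
DCL = contribution ÷ (EBIT − I) = €749,757.00 ÷ €216,947.00 = 3.4559.

3.46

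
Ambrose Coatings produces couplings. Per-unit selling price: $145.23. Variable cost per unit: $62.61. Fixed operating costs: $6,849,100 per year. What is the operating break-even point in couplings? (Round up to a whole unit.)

82,899 couplings

Each unit contributes $145.23 − $62.61 = $82.62.
Units to break even: $6,849,100 ÷ $82.62 = 82,898.81, rounded up to 82,899.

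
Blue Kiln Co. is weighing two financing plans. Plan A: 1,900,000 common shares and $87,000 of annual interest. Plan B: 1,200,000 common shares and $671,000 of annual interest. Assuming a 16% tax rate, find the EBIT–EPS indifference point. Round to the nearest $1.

At indifference, (EBIT − 87,000)(1 − t)/1,900,000 = (EBIT − 671,000)(1 − t)/1,200,000.
The (1 − t) factor cancels: (EBIT − 87,000) × 1,200,000 = (EBIT − 671,000) × 1,900,000.
EBIT × (1,900,000 − 1,200,000) = 671,000 × 1,900,000 − 87,000 × 1,200,000 = 1,170,500,000,000, so EBIT = 1,170,500,000,000 ÷ 700,000 = 1,672,142.86.

$1,672,143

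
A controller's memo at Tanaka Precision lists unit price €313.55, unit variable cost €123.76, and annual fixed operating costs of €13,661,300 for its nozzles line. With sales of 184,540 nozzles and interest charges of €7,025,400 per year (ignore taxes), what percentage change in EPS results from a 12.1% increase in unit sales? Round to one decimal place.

+29.6%

Total contribution margin = 184,540 × €189.79 = €35,023,846.60.
Subtracting fixed costs: EBIT = €35,023,846.60 − €13,661,300 = €21,362,546.60.
Interest = €7,025,400.00, so EBIT − I = €14,337,146.60.
Degree of combined leverage = contribution ÷ (EBIT − I) = €35,023,846.60 ÷ €14,337,146.60 = 2.4429.
%ΔEPS = DCL × %ΔSales = 2.4429 × +12.1% = +29.6%.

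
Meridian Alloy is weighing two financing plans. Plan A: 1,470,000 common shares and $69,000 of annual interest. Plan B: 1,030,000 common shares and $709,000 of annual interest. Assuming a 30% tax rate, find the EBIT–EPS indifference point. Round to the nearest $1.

At indifference, (EBIT − 69,000)(1 − t)/1,470,000 = (EBIT − 709,000)(1 − t)/1,030,000.
The (1 − t) factor cancels: (EBIT − 69,000) × 1,030,000 = (EBIT − 709,000) × 1,470,000.
EBIT × (1,470,000 − 1,030,000) = 709,000 × 1,470,000 − 69,000 × 1,030,000 = 971,160,000,000, so EBIT = 971,160,000,000 ÷ 440,000 = 2,207,181.82.

$2,207,182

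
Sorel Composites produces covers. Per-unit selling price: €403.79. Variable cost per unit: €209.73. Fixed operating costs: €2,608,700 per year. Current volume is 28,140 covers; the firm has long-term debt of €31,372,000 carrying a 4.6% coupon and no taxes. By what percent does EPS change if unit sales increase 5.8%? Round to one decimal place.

+22.5%

Contribution at this volume is 28,140 × €194.06 = €5,460,848.40.
Operating income = contribution − fixed costs = €5,460,848.40 − €2,608,700 = €2,852,148.40.
After interest of €1,443,112.00, pre-tax earnings = €1,409,036.40.
Degree of combined leverage = contribution ÷ (EBIT − I) = €5,460,848.40 ÷ €1,409,036.40 = 3.8756.
EPS therefore changes by 3.8756 × (+5.8%) = +22.5%.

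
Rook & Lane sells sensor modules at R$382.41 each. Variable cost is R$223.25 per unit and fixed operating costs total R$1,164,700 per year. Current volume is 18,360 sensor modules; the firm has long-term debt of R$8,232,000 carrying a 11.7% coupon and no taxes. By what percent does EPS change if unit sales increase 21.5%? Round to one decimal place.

+79.1%

Contribution at this volume is 18,360 × R$159.16 = R$2,922,177.60.
Subtracting fixed costs: EBIT = R$2,922,177.60 − R$1,164,700 = R$1,757,477.60.
After interest of R$963,144.00, pre-tax earnings = R$794,333.60.
DCL = total CM / (EBIT − I) = R$2,922,177.60 / R$794,333.60 = 3.6788.
%ΔEPS = DCL × %ΔSales = 3.6788 × +21.5% = +79.1%.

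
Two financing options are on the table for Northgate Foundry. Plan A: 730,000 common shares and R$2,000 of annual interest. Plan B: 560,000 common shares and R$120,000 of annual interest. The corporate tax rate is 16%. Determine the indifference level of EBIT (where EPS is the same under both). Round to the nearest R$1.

At indifference, (EBIT − 2,000)(1 − t)/730,000 = (EBIT − 120,000)(1 − t)/560,000.
The (1 − t) factor cancels: (EBIT − 2,000) × 560,000 = (EBIT − 120,000) × 730,000.
EBIT × (730,000 − 560,000) = 120,000 × 730,000 − 2,000 × 560,000 = 86,480,000,000, so EBIT = 86,480,000,000 ÷ 170,000 = 508,705.88.

R$508,706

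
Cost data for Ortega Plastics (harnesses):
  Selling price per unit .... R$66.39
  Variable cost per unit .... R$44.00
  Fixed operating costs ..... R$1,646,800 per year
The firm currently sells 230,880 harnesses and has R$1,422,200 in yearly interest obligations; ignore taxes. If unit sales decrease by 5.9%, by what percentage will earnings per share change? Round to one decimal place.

Total contribution margin = 230,880 × R$22.39 = R$5,169,403.20.
EBIT = R$5,169,403.20 − R$1,646,800 = R$3,522,603.20.
Interest = R$1,422,200.00, so EBIT − I = R$2,100,403.20.
DCL = total CM / (EBIT − I) = R$5,169,403.20 / R$2,100,403.20 = 2.4611.
%ΔEPS = DCL × %ΔSales = 2.4611 × -5.9% = -14.5%.

-14.5%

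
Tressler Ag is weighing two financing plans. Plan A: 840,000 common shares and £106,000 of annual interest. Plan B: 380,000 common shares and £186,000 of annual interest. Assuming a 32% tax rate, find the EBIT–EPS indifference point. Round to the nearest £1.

£252,087

Set EPS_A = EPS_B: (EBIT − £106,000)(1 − 0.32) ÷ 840,000 = (EBIT − £186,000)(1 − 0.32) ÷ 380,000.
Cancelling (1 − t) and cross-multiplying: 380,000·(EBIT − 106,000) = 840,000·(EBIT − 186,000).
Solving, EBIT = (186,000·840,000 − 106,000·380,000) / (840,000 − 380,000) = 115,960,000,000 / 460,000 = 252,086.96.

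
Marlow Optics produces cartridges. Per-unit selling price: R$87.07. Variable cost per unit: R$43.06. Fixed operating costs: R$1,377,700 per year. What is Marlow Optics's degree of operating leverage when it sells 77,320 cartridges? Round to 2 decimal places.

Total contribution margin = 77,320 × R$44.01 = R$3,402,853.20.
Subtracting fixed costs: EBIT = R$3,402,853.20 − R$1,377,700 = R$2,025,153.20.
Degree of operating leverage = R$3,402,853.20 / R$2,025,153.20 = 1.6803.

1.68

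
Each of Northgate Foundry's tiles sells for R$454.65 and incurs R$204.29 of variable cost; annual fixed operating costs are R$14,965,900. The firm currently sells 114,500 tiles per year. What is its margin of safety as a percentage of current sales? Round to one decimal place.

47.8%

Unit CM = price − variable cost = R$454.65 − R$204.29 = R$250.36. Break-even units = R$14,965,900 ÷ R$250.36 = 59,777.52; break-even revenue = 59,777.52 × R$454.65 = R$27,177,849.64.
Current sales = 114,500 × R$454.65 = R$52,057,425.00.
Margin of safety = (R$52,057,425.00 − R$27,177,849.64) ÷ R$52,057,425.00 = 47.8%.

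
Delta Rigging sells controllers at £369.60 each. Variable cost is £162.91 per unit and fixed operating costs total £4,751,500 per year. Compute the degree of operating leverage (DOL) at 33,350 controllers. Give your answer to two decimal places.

3.22

Contribution at this volume is 33,350 × £206.69 = £6,893,111.50.
Subtracting fixed costs: EBIT = £6,893,111.50 − £4,751,500 = £2,141,611.50.
DOL = contribution ÷ EBIT = £6,893,111.50 ÷ £2,141,611.50 = 3.2187.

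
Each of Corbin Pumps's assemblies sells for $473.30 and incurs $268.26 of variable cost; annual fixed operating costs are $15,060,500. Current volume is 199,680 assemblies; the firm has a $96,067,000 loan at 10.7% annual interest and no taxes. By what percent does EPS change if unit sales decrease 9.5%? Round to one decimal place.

At 199,680 units, contribution = 199,680 × $205.04 = $40,942,387.20.
Subtracting fixed costs: EBIT = $40,942,387.20 − $15,060,500 = $25,881,887.20.
After interest of $10,279,169.00, pre-tax earnings = $15,602,718.20.
Degree of combined leverage = contribution ÷ (EBIT − I) = $40,942,387.20 ÷ $15,602,718.20 = 2.6241.
%ΔEPS = DCL × %ΔSales = 2.6241 × -9.5% = -24.9%.

-24.9%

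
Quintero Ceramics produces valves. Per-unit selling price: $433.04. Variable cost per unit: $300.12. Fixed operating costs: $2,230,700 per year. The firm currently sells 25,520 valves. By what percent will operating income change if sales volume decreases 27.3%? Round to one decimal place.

-79.7%

Contribution at this volume is 25,520 × $132.92 = $3,392,118.40.
EBIT = $3,392,118.40 − $2,230,700 = $1,161,418.40.
Degree of operating leverage = $3,392,118.40 / $1,161,418.40 = 2.9207.
%ΔEBIT = DOL × %ΔSales = 2.9207 × -27.3% = -79.7%.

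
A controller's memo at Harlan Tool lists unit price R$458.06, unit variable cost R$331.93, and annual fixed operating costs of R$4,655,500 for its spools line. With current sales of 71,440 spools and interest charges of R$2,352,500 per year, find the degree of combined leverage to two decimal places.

Total contribution margin = 71,440 × R$126.13 = R$9,010,727.20.
Operating income = contribution − fixed costs = R$9,010,727.20 − R$4,655,500 = R$4,355,227.20. Interest = R$2,352,500.00.
DOL = R$9,010,727.20 ÷ R$4,355,227.20 = 2.0689; DFL = R$4,355,227.20 ÷ R$2,002,727.20 = 2.1746.
DCL = DOL × DFL = 2.0689 × 2.1746 = 4.4990.

4.50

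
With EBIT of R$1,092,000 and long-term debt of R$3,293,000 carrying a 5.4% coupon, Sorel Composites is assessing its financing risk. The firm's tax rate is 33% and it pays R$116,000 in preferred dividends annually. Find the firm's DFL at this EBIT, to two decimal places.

1.47

Annual interest charges come to R$177,822.00.
Pre-tax preferred-dividend burden = R$116,000 ÷ (1 − 0.33) = R$173,134.33.
DFL = EBIT ÷ [EBIT − I − D_p/(1−t)] = R$1,092,000 ÷ [R$1,092,000 − R$177,822.00 − R$173,134.33] = R$1,092,000 ÷ R$741,043.67 = 1.4736.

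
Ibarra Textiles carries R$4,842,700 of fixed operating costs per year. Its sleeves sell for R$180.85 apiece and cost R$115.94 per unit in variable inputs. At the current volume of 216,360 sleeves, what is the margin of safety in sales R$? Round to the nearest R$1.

R$25,636,143

Each unit contributes R$180.85 − R$115.94 = R$64.91. Break-even units = R$4,842,700 ÷ R$64.91 = 74,606.38; break-even revenue = 74,606.38 × R$180.85 = R$13,492,563.47.
Actual sales revenue = 216,360 × R$180.85 = R$39,128,706.00.
Margin of safety = R$39,128,706.00 − R$13,492,563.47 = R$25,636,143.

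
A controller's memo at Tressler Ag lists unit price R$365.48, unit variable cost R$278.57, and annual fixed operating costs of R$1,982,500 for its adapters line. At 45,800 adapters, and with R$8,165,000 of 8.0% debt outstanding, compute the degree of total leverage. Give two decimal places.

2.96

Total contribution margin = 45,800 × R$86.91 = R$3,980,478.00.
Subtracting fixed costs: EBIT = R$3,980,478.00 − R$1,982,500 = R$1,997,978.00. Interest = R$653,200.00, so EBIT − I = R$1,344,778.00.
Degree of total leverage = total CM / (EBIT − interest) = R$3,980,478.00 / R$1,344,778.00 = 2.9600.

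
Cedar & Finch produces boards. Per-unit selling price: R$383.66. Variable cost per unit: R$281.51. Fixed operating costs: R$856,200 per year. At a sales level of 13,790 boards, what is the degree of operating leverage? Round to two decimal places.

2.55

At 13,790 units, contribution = 13,790 × R$102.15 = R$1,408,648.50.
Subtracting fixed costs: EBIT = R$1,408,648.50 − R$856,200 = R$552,448.50.
DOL = contribution ÷ EBIT = R$1,408,648.50 ÷ R$552,448.50 = 2.5498.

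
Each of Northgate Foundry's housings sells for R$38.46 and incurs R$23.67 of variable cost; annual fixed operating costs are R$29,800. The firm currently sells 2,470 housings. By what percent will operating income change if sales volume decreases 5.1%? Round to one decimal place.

-27.7%

At 2,470 units, contribution = 2,470 × R$14.79 = R$36,531.30.
Operating income = contribution − fixed costs = R$36,531.30 − R$29,800 = R$6,731.30.
So DOL = total CM / EBIT = R$36,531.30 / R$6,731.30 = 5.4271.
So EBIT moves 5.4271 × (-5.1%) = -27.7%.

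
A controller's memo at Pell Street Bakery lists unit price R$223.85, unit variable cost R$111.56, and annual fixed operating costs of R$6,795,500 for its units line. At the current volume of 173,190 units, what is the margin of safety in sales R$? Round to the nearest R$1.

Contribution margin per unit = R$223.85 − R$111.56 = R$112.29. Break-even units = R$6,795,500 ÷ R$112.29 = 60,517.41; break-even revenue = 60,517.41 × R$223.85 = R$13,546,822.29.
Current sales = 173,190 × R$223.85 = R$38,768,581.50.
Margin of safety = R$38,768,581.50 − R$13,546,822.29 = R$25,221,759.

R$25,221,759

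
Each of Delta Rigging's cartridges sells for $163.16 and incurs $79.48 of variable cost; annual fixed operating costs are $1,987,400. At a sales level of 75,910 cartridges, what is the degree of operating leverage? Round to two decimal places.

Contribution at this volume is 75,910 × $83.68 = $6,352,148.80.
EBIT = $6,352,148.80 − $1,987,400 = $4,364,748.80.
DOL = contribution ÷ EBIT = $6,352,148.80 ÷ $4,364,748.80 = 1.4553.

1.46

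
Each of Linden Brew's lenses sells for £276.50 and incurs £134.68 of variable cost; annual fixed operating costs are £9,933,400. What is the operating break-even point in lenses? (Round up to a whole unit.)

Each unit contributes £276.50 − £134.68 = £141.82.
Break-even volume = fixed costs ÷ CM per unit = £9,933,400 ÷ £141.82 = 70,042.31, so 70,043 lenses.

70,043 lenses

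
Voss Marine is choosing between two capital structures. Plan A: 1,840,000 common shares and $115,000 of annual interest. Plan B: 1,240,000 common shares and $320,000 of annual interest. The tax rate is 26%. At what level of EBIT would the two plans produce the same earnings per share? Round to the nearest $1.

Set EPS_A = EPS_B: (EBIT − $115,000)(1 − 0.26) ÷ 1,840,000 = (EBIT − $320,000)(1 − 0.26) ÷ 1,240,000.
The (1 − t) factor cancels: (EBIT − 115,000) × 1,240,000 = (EBIT − 320,000) × 1,840,000.
Solving, EBIT = (320,000·1,840,000 − 115,000·1,240,000) / (1,840,000 − 1,240,000) = 446,200,000,000 / 600,000 = 743,666.67.

$743,667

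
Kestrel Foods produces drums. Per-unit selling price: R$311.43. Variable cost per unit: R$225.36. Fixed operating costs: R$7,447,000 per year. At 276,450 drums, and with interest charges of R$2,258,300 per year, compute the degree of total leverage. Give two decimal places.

1.69

At 276,450 units, contribution = 276,450 × R$86.07 = R$23,794,051.50.
Operating income = contribution − fixed costs = R$23,794,051.50 − R$7,447,000 = R$16,347,051.50. Interest = R$2,258,300.00.
DOL = R$23,794,051.50 ÷ R$16,347,051.50 = 1.4556; DFL = R$16,347,051.50 ÷ R$14,088,751.50 = 1.1603.
DCL = DOL × DFL = 1.4556 × 1.1603 = 1.6889.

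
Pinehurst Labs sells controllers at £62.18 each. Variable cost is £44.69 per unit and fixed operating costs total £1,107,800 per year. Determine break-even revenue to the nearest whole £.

£3,938,422

CM per unit = £62.18 − £44.69 = £17.49; CM ratio = £17.49 / £62.18 = 0.2813.
Break-even sales = FC ÷ CM ratio = £1,107,800 × £62.18 / £17.49 = £3,938,422.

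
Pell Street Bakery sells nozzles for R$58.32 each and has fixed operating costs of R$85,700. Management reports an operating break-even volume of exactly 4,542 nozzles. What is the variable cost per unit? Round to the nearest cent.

At break-even, FC = Q × (P − VC), so P − VC = R$85,700 ÷ 4,542 = R$18.8683.
Hence VC = price − CM = R$58.32 − R$18.8683 = R$39.45.

R$39.45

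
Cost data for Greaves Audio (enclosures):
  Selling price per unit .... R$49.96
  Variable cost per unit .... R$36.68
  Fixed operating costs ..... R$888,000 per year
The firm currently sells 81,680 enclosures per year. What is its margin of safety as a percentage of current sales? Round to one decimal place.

Unit CM = price − variable cost = R$49.96 − R$36.68 = R$13.28. Break-even units = R$888,000 ÷ R$13.28 = 66,867.47; break-even revenue = 66,867.47 × R$49.96 = R$3,340,698.80.
Actual sales revenue = 81,680 × R$49.96 = R$4,080,732.80.
Margin of safety = (R$4,080,732.80 − R$3,340,698.80) ÷ R$4,080,732.80 = 18.1%.

18.1%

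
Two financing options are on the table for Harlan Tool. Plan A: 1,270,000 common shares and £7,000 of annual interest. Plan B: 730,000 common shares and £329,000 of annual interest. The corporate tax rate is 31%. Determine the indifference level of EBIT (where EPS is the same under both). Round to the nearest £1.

£764,296

At indifference, (EBIT − 7,000)(1 − t)/1,270,000 = (EBIT − 329,000)(1 − t)/730,000.
Cancelling (1 − t) and cross-multiplying: 730,000·(EBIT − 7,000) = 1,270,000·(EBIT − 329,000).
EBIT × (1,270,000 − 730,000) = 329,000 × 1,270,000 − 7,000 × 730,000 = 412,720,000,000, so EBIT = 412,720,000,000 ÷ 540,000 = 764,296.30.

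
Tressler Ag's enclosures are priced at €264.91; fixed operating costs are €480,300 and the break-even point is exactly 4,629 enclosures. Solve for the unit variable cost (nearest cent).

€161.15

At break-even, FC = Q × (P − VC), so P − VC = €480,300 ÷ 4,629 = €103.7589.
Variable cost per unit = €264.91 − €103.7589 = €161.15.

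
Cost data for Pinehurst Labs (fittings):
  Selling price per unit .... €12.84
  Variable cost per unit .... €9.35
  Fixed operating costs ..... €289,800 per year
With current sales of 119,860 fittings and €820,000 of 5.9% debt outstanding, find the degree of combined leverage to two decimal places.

Total contribution margin = 119,860 × €3.49 = €418,311.40.
Operating income = contribution − fixed costs = €418,311.40 − €289,800 = €128,511.40. Interest = €48,380.00.
DOL = €418,311.40 ÷ €128,511.40 = 3.2551; DFL = €128,511.40 ÷ €80,131.40 = 1.6038.
Combined leverage = 3.2551 × 1.6038 = 5.2205.

5.22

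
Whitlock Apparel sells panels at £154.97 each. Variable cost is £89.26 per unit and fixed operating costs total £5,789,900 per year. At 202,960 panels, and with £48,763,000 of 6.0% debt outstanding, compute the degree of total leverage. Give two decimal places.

Contribution at this volume is 202,960 × £65.71 = £13,336,501.60.
EBIT = £13,336,501.60 − £5,789,900 = £7,546,601.60. Interest = £2,925,780.00.
DOL = £13,336,501.60 ÷ £7,546,601.60 = 1.7672; DFL = £7,546,601.60 ÷ £4,620,821.60 = 1.6332.
DCL = DOL × DFL = 1.7672 × 1.6332 = 2.8862.

2.89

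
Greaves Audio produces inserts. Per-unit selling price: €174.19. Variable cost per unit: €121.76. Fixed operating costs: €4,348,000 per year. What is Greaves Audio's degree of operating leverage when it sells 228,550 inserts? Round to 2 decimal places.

1.57

At 228,550 units, contribution = 228,550 × €52.43 = €11,982,876.50.
Subtracting fixed costs: EBIT = €11,982,876.50 − €4,348,000 = €7,634,876.50.
DOL = contribution ÷ EBIT = €11,982,876.50 ÷ €7,634,876.50 = 1.5695.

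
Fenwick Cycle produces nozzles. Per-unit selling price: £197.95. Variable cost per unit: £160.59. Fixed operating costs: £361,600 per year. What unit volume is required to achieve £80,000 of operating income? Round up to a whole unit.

Contribution margin per unit = £197.95 − £160.59 = £37.36.
Required volume = (fixed costs + target profit) ÷ CM = (£361,600 + £80,000) ÷ £37.36 = 11,820.13, so 11,821 nozzles.

11,821 nozzles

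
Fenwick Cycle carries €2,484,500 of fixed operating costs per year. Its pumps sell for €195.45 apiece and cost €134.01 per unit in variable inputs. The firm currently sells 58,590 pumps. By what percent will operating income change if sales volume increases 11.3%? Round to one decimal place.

+36.5%

At 58,590 units, contribution = 58,590 × €61.44 = €3,599,769.60.
EBIT = €3,599,769.60 − €2,484,500 = €1,115,269.60.
So DOL = total CM / EBIT = €3,599,769.60 / €1,115,269.60 = 3.2277.
So EBIT moves 3.2277 × (+11.3%) = +36.5%.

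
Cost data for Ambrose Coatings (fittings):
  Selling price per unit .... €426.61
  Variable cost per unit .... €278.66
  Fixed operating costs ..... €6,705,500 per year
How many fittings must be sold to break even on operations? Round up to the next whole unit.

Contribution margin per unit = €426.61 − €278.66 = €147.95.
Break-even Q = €6,705,500 / €147.95 = 45,322.74 → 45,323 fittings.

45,323 fittings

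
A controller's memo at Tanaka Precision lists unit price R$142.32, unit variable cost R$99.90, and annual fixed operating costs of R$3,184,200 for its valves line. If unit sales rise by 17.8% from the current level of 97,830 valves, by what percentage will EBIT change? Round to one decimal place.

Total contribution margin = 97,830 × R$42.42 = R$4,149,948.60.
Operating income = contribution − fixed costs = R$4,149,948.60 − R$3,184,200 = R$965,748.60.
Degree of operating leverage = R$4,149,948.60 / R$965,748.60 = 4.2971.
%ΔEBIT = DOL × %ΔSales = 4.2971 × +17.8% = +76.5%.

+76.5%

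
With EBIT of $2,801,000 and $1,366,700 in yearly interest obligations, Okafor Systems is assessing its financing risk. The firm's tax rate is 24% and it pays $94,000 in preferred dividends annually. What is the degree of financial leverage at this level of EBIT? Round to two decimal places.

Annual interest charges come to $1,366,700.00.
Pre-tax preferred-dividend burden = $94,000 ÷ (1 − 0.24) = $123,684.21.
DFL = EBIT ÷ [EBIT − I − D_p/(1−t)] = $2,801,000 ÷ [$2,801,000 − $1,366,700.00 − $123,684.21] = $2,801,000 ÷ $1,310,615.79 = 2.1372.

2.14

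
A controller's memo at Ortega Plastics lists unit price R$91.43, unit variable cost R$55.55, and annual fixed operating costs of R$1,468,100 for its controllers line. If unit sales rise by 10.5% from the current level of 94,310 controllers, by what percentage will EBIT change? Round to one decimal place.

Total contribution margin = 94,310 × R$35.88 = R$3,383,842.80.
EBIT = R$3,383,842.80 − R$1,468,100 = R$1,915,742.80.
So DOL = total CM / EBIT = R$3,383,842.80 / R$1,915,742.80 = 1.7663.
Operating income changes by 1.7663 × +10.5% = +18.5%.

+18.5%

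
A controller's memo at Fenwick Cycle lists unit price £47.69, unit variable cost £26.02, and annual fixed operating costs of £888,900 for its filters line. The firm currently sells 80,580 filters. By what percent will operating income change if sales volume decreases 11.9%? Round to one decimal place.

-24.2%

At 80,580 units, contribution = 80,580 × £21.67 = £1,746,168.60.
EBIT = £1,746,168.60 − £888,900 = £857,268.60.
So DOL = total CM / EBIT = £1,746,168.60 / £857,268.60 = 2.0369.
So EBIT moves 2.0369 × (-11.9%) = -24.2%.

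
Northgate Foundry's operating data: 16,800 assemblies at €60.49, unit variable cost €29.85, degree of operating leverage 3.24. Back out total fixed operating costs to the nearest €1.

Contribution at this volume is 16,800 × €30.64 = €514,752.00.
Since DOL = CM ÷ EBIT, EBIT = €514,752.00 ÷ 3.24 = €158,874.07.
Fixed costs = CM − EBIT = €514,752.00 − €158,874.07 = €355,878.

€355,878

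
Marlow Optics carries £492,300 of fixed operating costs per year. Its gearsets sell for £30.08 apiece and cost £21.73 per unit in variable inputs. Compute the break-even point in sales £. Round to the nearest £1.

CM per unit = £30.08 − £21.73 = £8.35; CM ratio = £8.35 / £30.08 = 0.2776.
Break-even sales = FC ÷ CM ratio = £492,300 × £30.08 / £8.35 = £1,773,459.

£1,773,459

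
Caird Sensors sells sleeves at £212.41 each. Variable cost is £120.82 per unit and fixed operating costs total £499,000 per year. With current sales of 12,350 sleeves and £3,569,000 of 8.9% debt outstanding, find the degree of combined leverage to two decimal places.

Total contribution margin = 12,350 × £91.59 = £1,131,136.50.
Operating income = contribution − fixed costs = £1,131,136.50 − £499,000 = £632,136.50. Interest = £317,641.00.
DOL = £1,131,136.50 ÷ £632,136.50 = 1.7894; DFL = £632,136.50 ÷ £314,495.50 = 2.0100.
DCL = DOL × DFL = 1.7894 × 2.0100 = 3.5967.

3.60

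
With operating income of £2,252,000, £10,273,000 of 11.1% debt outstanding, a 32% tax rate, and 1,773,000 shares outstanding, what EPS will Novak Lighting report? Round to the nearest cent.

£0.43

Interest = £1,140,303.00, so EBT = £2,252,000 − £1,140,303.00 = £1,111,697.00.
After tax at 32%: net income = £1,111,697.00 × 0.68 = £755,953.96.
Per share: £755,953.96 / 1,773,000 shares = £0.43.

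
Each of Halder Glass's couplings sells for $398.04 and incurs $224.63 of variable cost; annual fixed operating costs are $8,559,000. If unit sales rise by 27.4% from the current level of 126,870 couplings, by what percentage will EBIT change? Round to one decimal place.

+44.8%

Total contribution margin = 126,870 × $173.41 = $22,000,526.70.
Subtracting fixed costs: EBIT = $22,000,526.70 − $8,559,000 = $13,441,526.70.
Degree of operating leverage = $22,000,526.70 / $13,441,526.70 = 1.6368.
%ΔEBIT = DOL × %ΔSales = 1.6368 × +27.4% = +44.8%.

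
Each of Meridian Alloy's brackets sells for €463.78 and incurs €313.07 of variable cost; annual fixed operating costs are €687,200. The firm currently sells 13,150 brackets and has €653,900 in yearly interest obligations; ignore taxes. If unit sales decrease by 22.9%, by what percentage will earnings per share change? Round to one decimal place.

Contribution at this volume is 13,150 × €150.71 = €1,981,836.50.
Operating income = contribution − fixed costs = €1,981,836.50 − €687,200 = €1,294,636.50.
Interest = €653,900.00, so EBIT − I = €640,736.50.
DCL = total CM / (EBIT − I) = €1,981,836.50 / €640,736.50 = 3.0931.
%ΔEPS = DCL × %ΔSales = 3.0931 × -22.9% = -70.8%.

-70.8%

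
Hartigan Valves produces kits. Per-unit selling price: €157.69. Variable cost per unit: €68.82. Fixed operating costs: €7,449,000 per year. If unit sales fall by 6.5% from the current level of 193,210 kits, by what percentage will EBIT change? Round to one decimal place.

At 193,210 units, contribution = 193,210 × €88.87 = €17,170,572.70.
Operating income = contribution − fixed costs = €17,170,572.70 − €7,449,000 = €9,721,572.70.
So DOL = total CM / EBIT = €17,170,572.70 / €9,721,572.70 = 1.7662.
So EBIT moves 1.7662 × (-6.5%) = -11.5%.

-11.5%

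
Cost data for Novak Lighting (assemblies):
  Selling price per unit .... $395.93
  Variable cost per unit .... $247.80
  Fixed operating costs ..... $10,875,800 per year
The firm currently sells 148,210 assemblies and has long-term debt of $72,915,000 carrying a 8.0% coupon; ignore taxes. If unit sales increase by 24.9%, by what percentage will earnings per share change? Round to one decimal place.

At 148,210 units, contribution = 148,210 × $148.13 = $21,954,347.30.
Operating income = contribution − fixed costs = $21,954,347.30 − $10,875,800 = $11,078,547.30.
Interest = $5,833,200.00, so EBIT − I = $5,245,347.30.
DCL = total CM / (EBIT − I) = $21,954,347.30 / $5,245,347.30 = 4.1855.
%ΔEPS = DCL × %ΔSales = 4.1855 × +24.9% = +104.2%.

+104.2%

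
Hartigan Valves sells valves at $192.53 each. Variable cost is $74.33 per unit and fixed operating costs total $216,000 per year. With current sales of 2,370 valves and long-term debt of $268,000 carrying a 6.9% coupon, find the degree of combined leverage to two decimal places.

6.14

Total contribution margin = 2,370 × $118.20 = $280,134.00.
EBIT = $280,134.00 − $216,000 = $64,134.00. Interest = $18,492.00, so EBIT − I = $45,642.00.
DCL = contribution ÷ (EBIT − I) = $280,134.00 ÷ $45,642.00 = 6.1376.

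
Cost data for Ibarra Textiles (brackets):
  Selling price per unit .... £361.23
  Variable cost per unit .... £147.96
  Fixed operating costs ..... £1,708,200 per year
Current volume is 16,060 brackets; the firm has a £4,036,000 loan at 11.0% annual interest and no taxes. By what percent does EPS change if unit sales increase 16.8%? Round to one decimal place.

Total contribution margin = 16,060 × £213.27 = £3,425,116.20.
EBIT = £3,425,116.20 − £1,708,200 = £1,716,916.20.
After interest of £443,960.00, pre-tax earnings = £1,272,956.20.
Degree of combined leverage = contribution ÷ (EBIT − I) = £3,425,116.20 ÷ £1,272,956.20 = 2.6907.
EPS therefore changes by 2.6907 × (+16.8%) = +45.2%.

+45.2%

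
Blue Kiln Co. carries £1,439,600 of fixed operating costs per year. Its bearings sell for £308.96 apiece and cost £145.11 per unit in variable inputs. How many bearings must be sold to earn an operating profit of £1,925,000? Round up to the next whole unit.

20,535 bearings

Contribution margin per unit = £308.96 − £145.11 = £163.85.
Units = (FC + target) / CM = (£1,439,600 + £1,925,000) / £163.85 = 20,534.64, so 20,535 bearings.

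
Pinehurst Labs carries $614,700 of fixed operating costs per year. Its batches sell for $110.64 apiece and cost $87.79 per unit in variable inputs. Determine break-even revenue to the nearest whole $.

CM per unit = $110.64 − $87.79 = $22.85; CM ratio = $22.85 / $110.64 = 0.2065.
Break-even revenue = fixed costs × price ÷ CM = $614,700 × $110.64 ÷ $22.85 = $2,976,385.

$2,976,385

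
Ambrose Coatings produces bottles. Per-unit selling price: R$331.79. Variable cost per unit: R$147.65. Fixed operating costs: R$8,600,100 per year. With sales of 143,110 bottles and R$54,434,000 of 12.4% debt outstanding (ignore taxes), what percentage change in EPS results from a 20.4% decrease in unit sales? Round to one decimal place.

Contribution at this volume is 143,110 × R$184.14 = R$26,352,275.40.
EBIT = R$26,352,275.40 − R$8,600,100 = R$17,752,175.40.
After interest of R$6,749,816.00, pre-tax earnings = R$11,002,359.40.
DCL = total CM / (EBIT − I) = R$26,352,275.40 / R$11,002,359.40 = 2.3951.
%ΔEPS = DCL × %ΔSales = 2.3951 × -20.4% = -48.9%.

-48.9%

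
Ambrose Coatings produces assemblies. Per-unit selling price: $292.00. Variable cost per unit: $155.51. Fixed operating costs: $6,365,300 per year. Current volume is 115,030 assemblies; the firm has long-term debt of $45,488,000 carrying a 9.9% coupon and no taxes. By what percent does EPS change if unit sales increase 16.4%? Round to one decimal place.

Total contribution margin = 115,030 × $136.49 = $15,700,444.70.
EBIT = $15,700,444.70 − $6,365,300 = $9,335,144.70.
After interest of $4,503,312.00, pre-tax earnings = $4,831,832.70.
DCL = total CM / (EBIT − I) = $15,700,444.70 / $4,831,832.70 = 3.2494.
EPS therefore changes by 3.2494 × (+16.4%) = +53.3%.

+53.3%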